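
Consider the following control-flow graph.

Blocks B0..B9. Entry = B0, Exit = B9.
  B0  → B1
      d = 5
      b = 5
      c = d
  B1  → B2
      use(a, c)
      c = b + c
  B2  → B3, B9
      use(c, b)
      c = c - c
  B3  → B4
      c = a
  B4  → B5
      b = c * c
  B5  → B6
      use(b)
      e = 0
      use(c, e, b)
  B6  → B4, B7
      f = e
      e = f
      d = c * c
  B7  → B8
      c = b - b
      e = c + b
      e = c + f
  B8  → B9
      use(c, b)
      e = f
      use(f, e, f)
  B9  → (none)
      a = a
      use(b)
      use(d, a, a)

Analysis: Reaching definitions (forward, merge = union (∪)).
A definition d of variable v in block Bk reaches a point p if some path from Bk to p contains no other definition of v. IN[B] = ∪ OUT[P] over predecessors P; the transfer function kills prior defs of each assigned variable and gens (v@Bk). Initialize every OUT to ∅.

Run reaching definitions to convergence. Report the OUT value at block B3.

Answer: {b@B0, c@B3, d@B0}

Derivation:
Fixpoint table:
  B0: | IN={} | OUT={b@B0, c@B0, d@B0}
  B1: | IN={b@B0, c@B0, d@B0} | OUT={b@B0, c@B1, d@B0}
  B2: | IN={b@B0, c@B1, d@B0} | OUT={b@B0, c@B2, d@B0}
  B3: | IN={b@B0, c@B2, d@B0} | OUT={b@B0, c@B3, d@B0}
  B4: | IN={b@B0, b@B4, c@B3, d@B0, d@B6, e@B6, f@B6} | OUT={b@B4, c@B3, d@B0, d@B6, e@B6, f@B6}
  B5: | IN={b@B4, c@B3, d@B0, d@B6, e@B6, f@B6} | OUT={b@B4, c@B3, d@B0, d@B6, e@B5, f@B6}
  B6: | IN={b@B4, c@B3, d@B0, d@B6, e@B5, f@B6} | OUT={b@B4, c@B3, d@B6, e@B6, f@B6}
  B7: | IN={b@B4, c@B3, d@B6, e@B6, f@B6} | OUT={b@B4, c@B7, d@B6, e@B7, f@B6}
  B8: | IN={b@B4, c@B7, d@B6, e@B7, f@B6} | OUT={b@B4, c@B7, d@B6, e@B8, f@B6}
  B9: | IN={b@B0, b@B4, c@B2, c@B7, d@B0, d@B6, e@B8, f@B6} | OUT={a@B9, b@B0, b@B4, c@B2, c@B7, d@B0, d@B6, e@B8, f@B6}

Merge at B3: IN[B3] = OUT[B2] = {b@B0, c@B2, d@B0}
Applying B3's transfer function to that IN value gives OUT[B3] (row B3 above).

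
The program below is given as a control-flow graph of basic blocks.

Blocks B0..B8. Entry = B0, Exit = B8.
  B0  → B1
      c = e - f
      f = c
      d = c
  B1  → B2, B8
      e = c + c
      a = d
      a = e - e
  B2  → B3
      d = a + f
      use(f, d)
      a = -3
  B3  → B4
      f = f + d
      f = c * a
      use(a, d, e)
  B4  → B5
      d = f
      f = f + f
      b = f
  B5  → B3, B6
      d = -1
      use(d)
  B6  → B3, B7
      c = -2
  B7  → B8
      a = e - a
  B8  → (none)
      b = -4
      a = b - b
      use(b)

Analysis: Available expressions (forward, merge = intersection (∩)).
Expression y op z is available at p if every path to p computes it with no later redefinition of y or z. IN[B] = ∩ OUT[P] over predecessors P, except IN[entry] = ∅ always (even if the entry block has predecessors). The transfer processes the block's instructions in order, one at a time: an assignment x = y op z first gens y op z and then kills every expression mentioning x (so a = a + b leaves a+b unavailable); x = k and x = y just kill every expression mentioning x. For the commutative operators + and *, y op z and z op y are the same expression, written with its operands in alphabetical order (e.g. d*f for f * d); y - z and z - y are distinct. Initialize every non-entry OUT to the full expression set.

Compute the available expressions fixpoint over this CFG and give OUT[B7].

Fixpoint table:
  B0:   IN={}   OUT={}
  B1:   IN={}   OUT={c+c, e-e}
  B2:   IN={c+c, e-e}   OUT={c+c, e-e}
  B3:   IN={e-e}   OUT={a*c, e-e}
  B4:   IN={a*c, e-e}   OUT={a*c, e-e}
  B5:   IN={a*c, e-e}   OUT={a*c, e-e}
  B6:   IN={a*c, e-e}   OUT={e-e}
  B7:   IN={e-e}   OUT={e-e}
  B8:   IN={e-e}   OUT={b-b, e-e}

Merge at B7: IN[B7] = OUT[B6] = {e-e}
Applying B7's transfer function to that IN value gives OUT[B7] (row B7 above).

Answer: {e-e}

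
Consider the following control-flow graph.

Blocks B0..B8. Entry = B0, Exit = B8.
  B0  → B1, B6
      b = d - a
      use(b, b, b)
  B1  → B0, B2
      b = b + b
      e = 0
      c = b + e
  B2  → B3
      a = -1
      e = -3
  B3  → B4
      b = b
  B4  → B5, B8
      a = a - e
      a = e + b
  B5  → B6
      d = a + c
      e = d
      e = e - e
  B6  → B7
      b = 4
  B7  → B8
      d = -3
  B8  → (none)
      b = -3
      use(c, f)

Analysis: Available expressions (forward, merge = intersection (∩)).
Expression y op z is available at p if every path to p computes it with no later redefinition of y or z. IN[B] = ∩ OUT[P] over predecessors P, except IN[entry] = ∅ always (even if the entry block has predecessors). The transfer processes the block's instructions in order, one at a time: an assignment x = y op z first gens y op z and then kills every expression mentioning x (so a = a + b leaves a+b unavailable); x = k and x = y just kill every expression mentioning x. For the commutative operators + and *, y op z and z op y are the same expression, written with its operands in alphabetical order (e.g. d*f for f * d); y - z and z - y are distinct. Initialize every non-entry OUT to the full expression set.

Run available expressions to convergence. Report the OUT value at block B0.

Fixpoint table:
  B0: | IN={} | OUT={d-a}
  B1: | IN={d-a} | OUT={b+e, d-a}
  B2: | IN={b+e, d-a} | OUT={}
  B3: | IN={} | OUT={}
  B4: | IN={} | OUT={b+e}
  B5: | IN={b+e} | OUT={a+c}
  B6: | IN={} | OUT={}
  B7: | IN={} | OUT={}
  B8: | IN={} | OUT={}

Merge at B0 (entry node, so the boundary value {} is joined with the incoming edge(s)): IN[B0] = {} ∩ OUT[B1] = {}
Applying B0's transfer function to that IN value gives OUT[B0] (row B0 above).

Answer: {d-a}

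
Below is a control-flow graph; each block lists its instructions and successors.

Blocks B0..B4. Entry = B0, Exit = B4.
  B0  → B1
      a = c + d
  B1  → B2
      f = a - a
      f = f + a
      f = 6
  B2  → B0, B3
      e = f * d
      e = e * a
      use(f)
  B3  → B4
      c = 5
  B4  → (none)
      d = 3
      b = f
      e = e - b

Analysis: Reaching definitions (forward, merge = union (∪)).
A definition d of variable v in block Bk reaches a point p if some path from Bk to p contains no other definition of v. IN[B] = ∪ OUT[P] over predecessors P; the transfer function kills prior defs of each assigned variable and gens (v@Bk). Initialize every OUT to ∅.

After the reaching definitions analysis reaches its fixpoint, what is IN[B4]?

Answer: {a@B0, c@B3, e@B2, f@B1}

Trace:
Per-block solution:
  B0:  IN={a@B0, e@B2, f@B1}  OUT={a@B0, e@B2, f@B1}
  B1:  IN={a@B0, e@B2, f@B1}  OUT={a@B0, e@B2, f@B1}
  B2:  IN={a@B0, e@B2, f@B1}  OUT={a@B0, e@B2, f@B1}
  B3:  IN={a@B0, e@B2, f@B1}  OUT={a@B0, c@B3, e@B2, f@B1}
  B4:  IN={a@B0, c@B3, e@B2, f@B1}  OUT={a@B0, b@B4, c@B3, d@B4, e@B4, f@B1}

Merge at B4: IN[B4] = OUT[B3] = {a@B0, c@B3, e@B2, f@B1}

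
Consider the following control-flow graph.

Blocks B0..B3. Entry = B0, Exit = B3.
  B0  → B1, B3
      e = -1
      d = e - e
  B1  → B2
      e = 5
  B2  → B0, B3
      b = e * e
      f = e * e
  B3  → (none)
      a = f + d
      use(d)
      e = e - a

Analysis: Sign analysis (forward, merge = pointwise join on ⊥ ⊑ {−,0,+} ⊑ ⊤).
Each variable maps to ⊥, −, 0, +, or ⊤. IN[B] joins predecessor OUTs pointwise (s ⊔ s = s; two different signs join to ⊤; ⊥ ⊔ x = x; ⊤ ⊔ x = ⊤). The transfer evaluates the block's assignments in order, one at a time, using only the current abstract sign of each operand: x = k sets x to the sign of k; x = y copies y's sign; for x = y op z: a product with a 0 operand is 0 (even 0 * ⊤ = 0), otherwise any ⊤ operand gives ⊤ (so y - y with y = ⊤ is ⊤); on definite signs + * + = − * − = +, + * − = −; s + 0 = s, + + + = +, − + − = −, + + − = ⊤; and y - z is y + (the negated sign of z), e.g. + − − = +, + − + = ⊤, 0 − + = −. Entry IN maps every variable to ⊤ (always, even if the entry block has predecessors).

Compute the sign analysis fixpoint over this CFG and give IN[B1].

Answer: {a: ⊤, b: ⊤, c: ⊤, d: ⊤, e: -, f: ⊤}

Derivation:
Converged values:
  B0:   IN=(all ⊤)   OUT={e:-; rest ⊤}
  B1:   IN={e:-; rest ⊤}   OUT={e:+; rest ⊤}
  B2:   IN={e:+; rest ⊤}   OUT={b:+, e:+, f:+; rest ⊤}
  B3:   IN=(all ⊤)   OUT=(all ⊤)

Merge at B1: IN[B1] = OUT[B0] = {a: ⊤, b: ⊤, c: ⊤, d: ⊤, e: -, f: ⊤}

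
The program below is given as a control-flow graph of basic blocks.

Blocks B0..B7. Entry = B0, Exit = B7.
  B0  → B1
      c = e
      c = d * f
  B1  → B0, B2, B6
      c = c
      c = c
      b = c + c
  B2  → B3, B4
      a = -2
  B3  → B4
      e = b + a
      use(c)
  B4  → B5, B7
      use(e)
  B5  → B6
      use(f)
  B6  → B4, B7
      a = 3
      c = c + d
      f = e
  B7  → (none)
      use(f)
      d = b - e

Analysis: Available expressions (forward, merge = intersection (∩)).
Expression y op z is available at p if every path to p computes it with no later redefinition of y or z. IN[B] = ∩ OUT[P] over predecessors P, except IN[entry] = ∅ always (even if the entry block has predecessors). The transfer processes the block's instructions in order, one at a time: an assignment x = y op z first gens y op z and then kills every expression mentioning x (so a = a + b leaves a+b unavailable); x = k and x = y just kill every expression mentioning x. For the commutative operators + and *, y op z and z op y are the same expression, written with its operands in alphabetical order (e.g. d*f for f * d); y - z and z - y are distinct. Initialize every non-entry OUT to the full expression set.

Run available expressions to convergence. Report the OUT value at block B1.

Answer: {c+c, d*f}

Trace:
Fixpoint table:
  B0: | IN={} | OUT={d*f}
  B1: | IN={d*f} | OUT={c+c, d*f}
  B2: | IN={c+c, d*f} | OUT={c+c, d*f}
  B3: | IN={c+c, d*f} | OUT={a+b, c+c, d*f}
  B4: | IN={} | OUT={}
  B5: | IN={} | OUT={}
  B6: | IN={} | OUT={}
  B7: | IN={} | OUT={b-e}

Merge at B1: IN[B1] = OUT[B0] = {d*f}
Applying B1's transfer function to that IN value gives OUT[B1] (row B1 above).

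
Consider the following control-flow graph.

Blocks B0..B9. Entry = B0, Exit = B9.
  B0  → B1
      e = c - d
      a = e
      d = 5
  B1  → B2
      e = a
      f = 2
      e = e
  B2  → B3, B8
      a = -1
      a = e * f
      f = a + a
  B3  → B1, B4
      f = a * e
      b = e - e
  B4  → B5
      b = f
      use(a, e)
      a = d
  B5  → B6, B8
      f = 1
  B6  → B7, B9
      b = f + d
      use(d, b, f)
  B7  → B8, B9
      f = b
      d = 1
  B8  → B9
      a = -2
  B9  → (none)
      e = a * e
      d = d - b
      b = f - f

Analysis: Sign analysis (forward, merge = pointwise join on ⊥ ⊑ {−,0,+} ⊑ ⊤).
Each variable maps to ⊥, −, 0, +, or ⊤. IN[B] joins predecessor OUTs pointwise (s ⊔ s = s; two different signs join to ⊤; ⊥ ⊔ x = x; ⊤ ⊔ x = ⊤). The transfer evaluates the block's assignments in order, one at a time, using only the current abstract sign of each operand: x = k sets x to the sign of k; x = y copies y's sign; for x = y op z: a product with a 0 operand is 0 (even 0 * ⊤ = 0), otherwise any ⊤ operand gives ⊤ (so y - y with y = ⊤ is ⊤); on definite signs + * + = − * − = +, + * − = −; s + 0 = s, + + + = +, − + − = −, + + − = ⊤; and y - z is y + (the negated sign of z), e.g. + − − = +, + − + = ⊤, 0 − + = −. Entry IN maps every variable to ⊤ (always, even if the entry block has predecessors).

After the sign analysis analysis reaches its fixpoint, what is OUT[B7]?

Answer: {a: +, b: +, c: ⊤, d: +, e: ⊤, f: +}

Working:
Converged values:
  B0:   IN=(all ⊤)   OUT={d:+; rest ⊤}
  B1:   IN={d:+; rest ⊤}   OUT={d:+, f:+; rest ⊤}
  B2:   IN={d:+, f:+; rest ⊤}   OUT={d:+; rest ⊤}
  B3:   IN={d:+; rest ⊤}   OUT={d:+; rest ⊤}
  B4:   IN={d:+; rest ⊤}   OUT={a:+, d:+; rest ⊤}
  B5:   IN={a:+, d:+; rest ⊤}   OUT={a:+, d:+, f:+; rest ⊤}
  B6:   IN={a:+, d:+, f:+; rest ⊤}   OUT={a:+, b:+, d:+, f:+; rest ⊤}
  B7:   IN={a:+, b:+, d:+, f:+; rest ⊤}   OUT={a:+, b:+, d:+, f:+; rest ⊤}
  B8:   IN={d:+; rest ⊤}   OUT={a:-, d:+; rest ⊤}
  B9:   IN={d:+; rest ⊤}   OUT=(all ⊤)

Merge at B7: IN[B7] = OUT[B6] = {a: +, b: +, c: ⊤, d: +, e: ⊤, f: +}
Applying B7's transfer function to that IN value gives OUT[B7] (row B7 above).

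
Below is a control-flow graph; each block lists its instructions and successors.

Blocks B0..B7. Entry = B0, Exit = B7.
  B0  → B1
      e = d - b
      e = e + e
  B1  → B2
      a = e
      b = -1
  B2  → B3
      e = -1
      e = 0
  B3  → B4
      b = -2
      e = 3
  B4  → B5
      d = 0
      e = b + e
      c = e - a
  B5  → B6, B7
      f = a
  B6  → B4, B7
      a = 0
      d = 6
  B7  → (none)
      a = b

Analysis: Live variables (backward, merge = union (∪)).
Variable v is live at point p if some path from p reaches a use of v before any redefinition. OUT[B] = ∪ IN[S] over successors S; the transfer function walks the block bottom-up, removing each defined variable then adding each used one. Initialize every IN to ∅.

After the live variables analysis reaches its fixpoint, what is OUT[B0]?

Converged values:
  B0:  IN={b, d}  OUT={e}
  B1:  IN={e}  OUT={a}
  B2:  IN={a}  OUT={a}
  B3:  IN={a}  OUT={a, b, e}
  B4:  IN={a, b, e}  OUT={a, b, e}
  B5:  IN={a, b, e}  OUT={b, e}
  B6:  IN={b, e}  OUT={a, b, e}
  B7:  IN={b}  OUT={}

Merge at B0: OUT[B0] = IN[B1] = {e}

Answer: {e}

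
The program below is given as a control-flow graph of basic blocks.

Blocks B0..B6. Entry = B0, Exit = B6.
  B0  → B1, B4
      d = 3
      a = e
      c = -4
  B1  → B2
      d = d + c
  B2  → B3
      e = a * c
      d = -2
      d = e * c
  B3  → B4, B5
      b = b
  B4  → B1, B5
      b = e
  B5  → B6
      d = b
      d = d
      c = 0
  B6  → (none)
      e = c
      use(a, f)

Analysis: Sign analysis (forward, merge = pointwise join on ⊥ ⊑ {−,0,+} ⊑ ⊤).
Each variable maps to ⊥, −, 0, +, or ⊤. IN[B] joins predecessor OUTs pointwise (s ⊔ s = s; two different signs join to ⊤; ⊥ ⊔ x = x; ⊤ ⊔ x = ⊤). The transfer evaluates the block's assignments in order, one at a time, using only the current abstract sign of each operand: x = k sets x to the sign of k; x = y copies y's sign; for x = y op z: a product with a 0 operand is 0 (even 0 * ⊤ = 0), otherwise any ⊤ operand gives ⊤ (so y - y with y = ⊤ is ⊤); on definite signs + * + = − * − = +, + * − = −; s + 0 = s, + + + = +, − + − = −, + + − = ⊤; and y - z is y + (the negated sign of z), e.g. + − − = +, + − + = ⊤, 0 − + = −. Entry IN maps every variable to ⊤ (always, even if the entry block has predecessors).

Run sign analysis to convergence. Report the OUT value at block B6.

Answer: {a: ⊤, b: ⊤, c: 0, d: ⊤, e: 0, f: ⊤}

Trace:
Converged values:
  B0:   IN=(all ⊤)   OUT={c:-, d:+; rest ⊤}
  B1:   IN={c:-; rest ⊤}   OUT={c:-; rest ⊤}
  B2:   IN={c:-; rest ⊤}   OUT={c:-; rest ⊤}
  B3:   IN={c:-; rest ⊤}   OUT={c:-; rest ⊤}
  B4:   IN={c:-; rest ⊤}   OUT={c:-; rest ⊤}
  B5:   IN={c:-; rest ⊤}   OUT={c:0; rest ⊤}
  B6:   IN={c:0; rest ⊤}   OUT={c:0, e:0; rest ⊤}

Merge at B6: IN[B6] = OUT[B5] = {a: ⊤, b: ⊤, c: 0, d: ⊤, e: ⊤, f: ⊤}
Applying B6's transfer function to that IN value gives OUT[B6] (row B6 above).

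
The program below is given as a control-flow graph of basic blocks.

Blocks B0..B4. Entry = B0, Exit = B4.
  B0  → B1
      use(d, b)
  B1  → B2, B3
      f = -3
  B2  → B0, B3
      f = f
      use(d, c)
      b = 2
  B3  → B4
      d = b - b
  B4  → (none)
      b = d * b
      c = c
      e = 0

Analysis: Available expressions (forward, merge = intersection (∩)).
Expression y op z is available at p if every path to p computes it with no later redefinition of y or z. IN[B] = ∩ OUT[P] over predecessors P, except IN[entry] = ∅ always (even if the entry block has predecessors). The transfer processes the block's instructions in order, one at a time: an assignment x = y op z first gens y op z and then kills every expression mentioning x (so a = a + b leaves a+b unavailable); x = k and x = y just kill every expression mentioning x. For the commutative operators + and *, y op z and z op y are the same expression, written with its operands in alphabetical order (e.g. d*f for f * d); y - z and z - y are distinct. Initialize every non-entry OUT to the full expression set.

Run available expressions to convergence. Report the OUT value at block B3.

Converged values:
  B0:   IN={}   OUT={}
  B1:   IN={}   OUT={}
  B2:   IN={}   OUT={}
  B3:   IN={}   OUT={b-b}
  B4:   IN={b-b}   OUT={}

Merge at B3: IN[B3] = OUT[B1] ∩ OUT[B2] = {}
Applying B3's transfer function to that IN value gives OUT[B3] (row B3 above).

Answer: {b-b}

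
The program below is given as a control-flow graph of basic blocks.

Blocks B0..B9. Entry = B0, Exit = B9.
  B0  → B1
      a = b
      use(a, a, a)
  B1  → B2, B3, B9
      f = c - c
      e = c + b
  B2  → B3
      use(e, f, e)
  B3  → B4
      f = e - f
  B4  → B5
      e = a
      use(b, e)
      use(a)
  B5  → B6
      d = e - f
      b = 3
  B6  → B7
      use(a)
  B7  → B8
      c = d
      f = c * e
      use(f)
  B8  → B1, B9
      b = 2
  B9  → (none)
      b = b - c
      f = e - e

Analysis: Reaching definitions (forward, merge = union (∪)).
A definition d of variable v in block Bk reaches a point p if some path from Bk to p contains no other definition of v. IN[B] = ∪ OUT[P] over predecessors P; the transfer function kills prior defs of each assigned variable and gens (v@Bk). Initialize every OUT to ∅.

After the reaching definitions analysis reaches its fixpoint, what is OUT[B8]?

Answer: {a@B0, b@B8, c@B7, d@B5, e@B4, f@B7}

Working:
Fixpoint table:
  B0: | IN={} | OUT={a@B0}
  B1: | IN={a@B0, b@B8, c@B7, d@B5, e@B4, f@B7} | OUT={a@B0, b@B8, c@B7, d@B5, e@B1, f@B1}
  B2: | IN={a@B0, b@B8, c@B7, d@B5, e@B1, f@B1} | OUT={a@B0, b@B8, c@B7, d@B5, e@B1, f@B1}
  B3: | IN={a@B0, b@B8, c@B7, d@B5, e@B1, f@B1} | OUT={a@B0, b@B8, c@B7, d@B5, e@B1, f@B3}
  B4: | IN={a@B0, b@B8, c@B7, d@B5, e@B1, f@B3} | OUT={a@B0, b@B8, c@B7, d@B5, e@B4, f@B3}
  B5: | IN={a@B0, b@B8, c@B7, d@B5, e@B4, f@B3} | OUT={a@B0, b@B5, c@B7, d@B5, e@B4, f@B3}
  B6: | IN={a@B0, b@B5, c@B7, d@B5, e@B4, f@B3} | OUT={a@B0, b@B5, c@B7, d@B5, e@B4, f@B3}
  B7: | IN={a@B0, b@B5, c@B7, d@B5, e@B4, f@B3} | OUT={a@B0, b@B5, c@B7, d@B5, e@B4, f@B7}
  B8: | IN={a@B0, b@B5, c@B7, d@B5, e@B4, f@B7} | OUT={a@B0, b@B8, c@B7, d@B5, e@B4, f@B7}
  B9: | IN={a@B0, b@B8, c@B7, d@B5, e@B1, e@B4, f@B1, f@B7} | OUT={a@B0, b@B9, c@B7, d@B5, e@B1, e@B4, f@B9}

Merge at B8: IN[B8] = OUT[B7] = {a@B0, b@B5, c@B7, d@B5, e@B4, f@B7}
Applying B8's transfer function to that IN value gives OUT[B8] (row B8 above).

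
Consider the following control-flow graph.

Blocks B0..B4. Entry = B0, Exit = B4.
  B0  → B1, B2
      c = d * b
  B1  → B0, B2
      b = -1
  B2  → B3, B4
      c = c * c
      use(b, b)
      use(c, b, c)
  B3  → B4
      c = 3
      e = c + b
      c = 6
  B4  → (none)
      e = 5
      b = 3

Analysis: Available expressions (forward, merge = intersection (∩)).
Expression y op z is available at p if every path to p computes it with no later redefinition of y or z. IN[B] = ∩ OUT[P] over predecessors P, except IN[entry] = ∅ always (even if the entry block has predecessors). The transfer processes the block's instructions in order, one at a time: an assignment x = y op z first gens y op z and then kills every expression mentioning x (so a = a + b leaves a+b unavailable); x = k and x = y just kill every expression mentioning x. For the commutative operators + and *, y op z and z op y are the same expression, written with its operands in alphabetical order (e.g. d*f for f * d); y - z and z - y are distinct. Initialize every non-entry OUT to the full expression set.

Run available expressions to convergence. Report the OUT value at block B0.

Per-block solution:
  B0:  IN={}  OUT={b*d}
  B1:  IN={b*d}  OUT={}
  B2:  IN={}  OUT={}
  B3:  IN={}  OUT={}
  B4:  IN={}  OUT={}

Merge at B0 (entry node, so the boundary value {} is joined with the incoming edge(s)): IN[B0] = {} ∩ OUT[B1] = {}
Applying B0's transfer function to that IN value gives OUT[B0] (row B0 above).

Answer: {b*d}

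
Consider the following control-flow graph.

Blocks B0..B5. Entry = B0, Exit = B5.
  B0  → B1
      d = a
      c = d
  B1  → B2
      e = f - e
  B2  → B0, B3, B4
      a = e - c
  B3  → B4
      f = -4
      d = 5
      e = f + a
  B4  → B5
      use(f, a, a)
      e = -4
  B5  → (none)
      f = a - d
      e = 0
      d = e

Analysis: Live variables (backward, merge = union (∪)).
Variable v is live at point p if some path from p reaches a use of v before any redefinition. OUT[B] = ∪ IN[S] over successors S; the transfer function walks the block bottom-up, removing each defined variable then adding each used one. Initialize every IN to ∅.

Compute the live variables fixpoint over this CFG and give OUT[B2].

Converged values:
  B0: | IN={a, e, f} | OUT={c, d, e, f}
  B1: | IN={c, d, e, f} | OUT={c, d, e, f}
  B2: | IN={c, d, e, f} | OUT={a, d, e, f}
  B3: | IN={a} | OUT={a, d, f}
  B4: | IN={a, d, f} | OUT={a, d}
  B5: | IN={a, d} | OUT={}

Merge at B2: OUT[B2] = IN[B0] ⊔ IN[B3] ⊔ IN[B4] = {a, d, e, f}

Answer: {a, d, e, f}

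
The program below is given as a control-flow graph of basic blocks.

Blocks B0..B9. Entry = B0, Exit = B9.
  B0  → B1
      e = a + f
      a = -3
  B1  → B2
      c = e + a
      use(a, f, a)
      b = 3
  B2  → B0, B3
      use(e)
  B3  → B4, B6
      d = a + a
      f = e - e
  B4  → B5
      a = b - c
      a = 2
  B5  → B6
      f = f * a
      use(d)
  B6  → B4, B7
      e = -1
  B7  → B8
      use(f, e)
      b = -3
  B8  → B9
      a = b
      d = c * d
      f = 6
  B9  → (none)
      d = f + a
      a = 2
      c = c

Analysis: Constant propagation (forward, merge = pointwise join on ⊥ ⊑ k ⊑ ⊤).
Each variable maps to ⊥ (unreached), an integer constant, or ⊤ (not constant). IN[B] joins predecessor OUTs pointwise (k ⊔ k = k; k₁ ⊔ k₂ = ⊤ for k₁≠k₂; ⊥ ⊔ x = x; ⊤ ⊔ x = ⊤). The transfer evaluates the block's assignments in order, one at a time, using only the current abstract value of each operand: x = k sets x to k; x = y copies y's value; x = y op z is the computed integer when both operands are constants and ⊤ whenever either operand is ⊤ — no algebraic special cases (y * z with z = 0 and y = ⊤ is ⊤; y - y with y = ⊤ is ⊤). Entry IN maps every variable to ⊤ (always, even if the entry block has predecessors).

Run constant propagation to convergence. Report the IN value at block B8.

Fixpoint table:
  B0:   IN=(all ⊤)   OUT={a:-3; rest ⊤}
  B1:   IN={a:-3; rest ⊤}   OUT={a:-3, b:3; rest ⊤}
  B2:   IN={a:-3, b:3; rest ⊤}   OUT={a:-3, b:3; rest ⊤}
  B3:   IN={a:-3, b:3; rest ⊤}   OUT={a:-3, b:3, d:-6; rest ⊤}
  B4:   IN={b:3, d:-6; rest ⊤}   OUT={a:2, b:3, d:-6; rest ⊤}
  B5:   IN={a:2, b:3, d:-6; rest ⊤}   OUT={a:2, b:3, d:-6; rest ⊤}
  B6:   IN={b:3, d:-6; rest ⊤}   OUT={b:3, d:-6, e:-1; rest ⊤}
  B7:   IN={b:3, d:-6, e:-1; rest ⊤}   OUT={b:-3, d:-6, e:-1; rest ⊤}
  B8:   IN={b:-3, d:-6, e:-1; rest ⊤}   OUT={a:-3, b:-3, e:-1, f:6; rest ⊤}
  B9:   IN={a:-3, b:-3, e:-1, f:6; rest ⊤}   OUT={a:2, b:-3, d:3, e:-1, f:6; rest ⊤}

Merge at B8: IN[B8] = OUT[B7] = {a: ⊤, b: -3, c: ⊤, d: -6, e: -1, f: ⊤}

Answer: {a: ⊤, b: -3, c: ⊤, d: -6, e: -1, f: ⊤}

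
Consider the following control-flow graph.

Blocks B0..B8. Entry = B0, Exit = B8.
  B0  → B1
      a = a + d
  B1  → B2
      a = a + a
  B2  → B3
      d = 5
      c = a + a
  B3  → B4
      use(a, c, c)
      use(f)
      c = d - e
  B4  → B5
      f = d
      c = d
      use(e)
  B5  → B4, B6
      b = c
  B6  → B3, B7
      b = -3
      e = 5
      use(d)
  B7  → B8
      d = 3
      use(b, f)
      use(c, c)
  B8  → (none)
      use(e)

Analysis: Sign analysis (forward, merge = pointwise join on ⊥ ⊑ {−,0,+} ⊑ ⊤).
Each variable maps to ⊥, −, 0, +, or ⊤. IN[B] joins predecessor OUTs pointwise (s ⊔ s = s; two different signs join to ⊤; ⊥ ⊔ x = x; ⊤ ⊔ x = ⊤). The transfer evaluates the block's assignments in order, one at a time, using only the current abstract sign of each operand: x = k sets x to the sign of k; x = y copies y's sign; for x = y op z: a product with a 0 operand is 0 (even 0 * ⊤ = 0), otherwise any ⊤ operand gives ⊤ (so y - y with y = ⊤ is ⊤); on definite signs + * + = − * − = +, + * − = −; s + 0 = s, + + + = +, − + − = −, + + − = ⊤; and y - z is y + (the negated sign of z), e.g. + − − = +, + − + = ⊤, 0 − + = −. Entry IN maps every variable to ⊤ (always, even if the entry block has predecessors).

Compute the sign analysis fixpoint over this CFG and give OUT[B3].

Answer: {a: ⊤, b: ⊤, c: ⊤, d: +, e: ⊤, f: ⊤}

Trace:
Per-block solution:
  B0: | IN=(all ⊤) | OUT=(all ⊤)
  B1: | IN=(all ⊤) | OUT=(all ⊤)
  B2: | IN=(all ⊤) | OUT={d:+; rest ⊤}
  B3: | IN={d:+; rest ⊤} | OUT={d:+; rest ⊤}
  B4: | IN={d:+; rest ⊤} | OUT={c:+, d:+, f:+; rest ⊤}
  B5: | IN={c:+, d:+, f:+; rest ⊤} | OUT={b:+, c:+, d:+, f:+; rest ⊤}
  B6: | IN={b:+, c:+, d:+, f:+; rest ⊤} | OUT={b:-, c:+, d:+, e:+, f:+; rest ⊤}
  B7: | IN={b:-, c:+, d:+, e:+, f:+; rest ⊤} | OUT={b:-, c:+, d:+, e:+, f:+; rest ⊤}
  B8: | IN={b:-, c:+, d:+, e:+, f:+; rest ⊤} | OUT={b:-, c:+, d:+, e:+, f:+; rest ⊤}

Merge at B3: IN[B3] = OUT[B2] ⊔ OUT[B6] = {a: ⊤, b: ⊤, c: ⊤, d: +, e: ⊤, f: ⊤}
Applying B3's transfer function to that IN value gives OUT[B3] (row B3 above).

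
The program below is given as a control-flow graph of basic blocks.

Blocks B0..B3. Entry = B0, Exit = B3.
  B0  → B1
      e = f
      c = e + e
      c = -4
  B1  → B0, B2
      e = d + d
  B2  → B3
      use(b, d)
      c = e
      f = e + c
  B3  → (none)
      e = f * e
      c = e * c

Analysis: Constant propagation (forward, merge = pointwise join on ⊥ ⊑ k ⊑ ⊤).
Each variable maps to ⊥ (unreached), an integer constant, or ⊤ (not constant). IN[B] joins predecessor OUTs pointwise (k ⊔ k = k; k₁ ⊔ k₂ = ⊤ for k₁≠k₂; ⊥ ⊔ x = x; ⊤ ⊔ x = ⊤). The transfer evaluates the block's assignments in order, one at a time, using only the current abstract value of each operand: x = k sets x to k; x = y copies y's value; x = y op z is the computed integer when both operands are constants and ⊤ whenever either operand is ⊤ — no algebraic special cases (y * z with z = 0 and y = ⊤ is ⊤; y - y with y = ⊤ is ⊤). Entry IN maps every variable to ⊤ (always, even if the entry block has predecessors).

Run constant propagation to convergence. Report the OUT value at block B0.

Converged values:
  B0:   IN=(all ⊤)   OUT={c:-4; rest ⊤}
  B1:   IN={c:-4; rest ⊤}   OUT={c:-4; rest ⊤}
  B2:   IN={c:-4; rest ⊤}   OUT=(all ⊤)
  B3:   IN=(all ⊤)   OUT=(all ⊤)

Merge at B0 (entry node, so the boundary value (all ⊤) is joined with the incoming edge(s)): IN[B0] = (all ⊤) ⊔ OUT[B1] = {a: ⊤, b: ⊤, c: ⊤, d: ⊤, e: ⊤, f: ⊤}
Applying B0's transfer function to that IN value gives OUT[B0] (row B0 above).

Answer: {a: ⊤, b: ⊤, c: -4, d: ⊤, e: ⊤, f: ⊤}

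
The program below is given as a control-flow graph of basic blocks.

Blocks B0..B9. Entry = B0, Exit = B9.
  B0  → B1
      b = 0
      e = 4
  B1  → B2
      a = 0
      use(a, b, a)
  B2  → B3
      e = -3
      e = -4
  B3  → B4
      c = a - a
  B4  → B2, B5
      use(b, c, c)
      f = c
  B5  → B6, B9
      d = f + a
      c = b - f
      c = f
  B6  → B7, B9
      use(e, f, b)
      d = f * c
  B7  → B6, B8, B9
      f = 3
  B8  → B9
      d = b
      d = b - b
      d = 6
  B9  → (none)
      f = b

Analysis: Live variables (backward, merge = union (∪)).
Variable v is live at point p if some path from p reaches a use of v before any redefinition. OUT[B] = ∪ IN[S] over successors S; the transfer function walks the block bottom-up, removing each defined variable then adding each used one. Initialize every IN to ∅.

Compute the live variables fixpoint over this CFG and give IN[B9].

Per-block solution:
  B0:  IN={}  OUT={b}
  B1:  IN={b}  OUT={a, b}
  B2:  IN={a, b}  OUT={a, b, e}
  B3:  IN={a, b, e}  OUT={a, b, c, e}
  B4:  IN={a, b, c, e}  OUT={a, b, e, f}
  B5:  IN={a, b, e, f}  OUT={b, c, e, f}
  B6:  IN={b, c, e, f}  OUT={b, c, e}
  B7:  IN={b, c, e}  OUT={b, c, e, f}
  B8:  IN={b}  OUT={b}
  B9:  IN={b}  OUT={}

B9 is the boundary node: OUT[B9] = {}
Applying B9's transfer function to that OUT value gives IN[B9] (row B9 above).

Answer: {b}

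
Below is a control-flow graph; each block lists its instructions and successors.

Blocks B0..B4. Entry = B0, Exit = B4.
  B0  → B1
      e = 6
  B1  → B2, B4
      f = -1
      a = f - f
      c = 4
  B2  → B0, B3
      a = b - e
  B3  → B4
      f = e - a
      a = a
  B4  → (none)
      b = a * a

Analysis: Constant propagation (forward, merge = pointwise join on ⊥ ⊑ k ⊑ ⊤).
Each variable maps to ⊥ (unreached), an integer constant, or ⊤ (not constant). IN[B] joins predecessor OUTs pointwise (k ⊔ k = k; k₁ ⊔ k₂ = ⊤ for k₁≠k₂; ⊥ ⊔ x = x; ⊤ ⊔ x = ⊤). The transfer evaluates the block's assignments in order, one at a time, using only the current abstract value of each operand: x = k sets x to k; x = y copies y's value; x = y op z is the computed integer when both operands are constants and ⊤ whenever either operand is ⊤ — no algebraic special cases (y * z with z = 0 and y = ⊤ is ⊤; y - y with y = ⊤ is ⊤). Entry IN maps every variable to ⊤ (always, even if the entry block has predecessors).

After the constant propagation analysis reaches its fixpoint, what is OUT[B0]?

Answer: {a: ⊤, b: ⊤, c: ⊤, d: ⊤, e: 6, f: ⊤}

Trace:
Fixpoint table:
  B0: | IN=(all ⊤) | OUT={e:6; rest ⊤}
  B1: | IN={e:6; rest ⊤} | OUT={a:0, c:4, e:6, f:-1; rest ⊤}
  B2: | IN={a:0, c:4, e:6, f:-1; rest ⊤} | OUT={c:4, e:6, f:-1; rest ⊤}
  B3: | IN={c:4, e:6, f:-1; rest ⊤} | OUT={c:4, e:6; rest ⊤}
  B4: | IN={c:4, e:6; rest ⊤} | OUT={c:4, e:6; rest ⊤}

Merge at B0 (entry node, so the boundary value (all ⊤) is joined with the incoming edge(s)): IN[B0] = (all ⊤) ⊔ OUT[B2] = {a: ⊤, b: ⊤, c: ⊤, d: ⊤, e: ⊤, f: ⊤}
Applying B0's transfer function to that IN value gives OUT[B0] (row B0 above).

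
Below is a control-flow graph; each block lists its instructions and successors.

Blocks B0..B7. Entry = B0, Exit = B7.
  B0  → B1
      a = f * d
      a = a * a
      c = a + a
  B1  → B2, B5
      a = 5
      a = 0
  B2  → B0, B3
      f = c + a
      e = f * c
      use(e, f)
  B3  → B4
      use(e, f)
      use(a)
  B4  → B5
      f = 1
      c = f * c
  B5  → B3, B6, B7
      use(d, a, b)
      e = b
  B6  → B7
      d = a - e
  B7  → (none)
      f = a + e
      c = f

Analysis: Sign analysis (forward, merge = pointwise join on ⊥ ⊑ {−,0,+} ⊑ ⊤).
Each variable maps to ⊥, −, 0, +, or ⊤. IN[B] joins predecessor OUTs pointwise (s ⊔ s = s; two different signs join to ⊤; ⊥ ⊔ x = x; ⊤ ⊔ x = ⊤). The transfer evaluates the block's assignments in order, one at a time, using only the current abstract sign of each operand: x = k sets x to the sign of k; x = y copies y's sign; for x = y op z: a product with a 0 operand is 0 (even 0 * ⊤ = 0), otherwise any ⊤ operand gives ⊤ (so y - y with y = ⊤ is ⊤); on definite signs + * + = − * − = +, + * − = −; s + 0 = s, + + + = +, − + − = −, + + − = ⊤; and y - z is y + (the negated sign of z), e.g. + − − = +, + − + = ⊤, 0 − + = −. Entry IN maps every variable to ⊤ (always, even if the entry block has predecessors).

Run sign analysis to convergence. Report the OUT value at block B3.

Per-block solution:
  B0:   IN=(all ⊤)   OUT=(all ⊤)
  B1:   IN=(all ⊤)   OUT={a:0; rest ⊤}
  B2:   IN={a:0; rest ⊤}   OUT={a:0; rest ⊤}
  B3:   IN={a:0; rest ⊤}   OUT={a:0; rest ⊤}
  B4:   IN={a:0; rest ⊤}   OUT={a:0, f:+; rest ⊤}
  B5:   IN={a:0; rest ⊤}   OUT={a:0; rest ⊤}
  B6:   IN={a:0; rest ⊤}   OUT={a:0; rest ⊤}
  B7:   IN={a:0; rest ⊤}   OUT={a:0; rest ⊤}

Merge at B3: IN[B3] = OUT[B2] ⊔ OUT[B5] = {a: 0, b: ⊤, c: ⊤, d: ⊤, e: ⊤, f: ⊤}
Applying B3's transfer function to that IN value gives OUT[B3] (row B3 above).

Answer: {a: 0, b: ⊤, c: ⊤, d: ⊤, e: ⊤, f: ⊤}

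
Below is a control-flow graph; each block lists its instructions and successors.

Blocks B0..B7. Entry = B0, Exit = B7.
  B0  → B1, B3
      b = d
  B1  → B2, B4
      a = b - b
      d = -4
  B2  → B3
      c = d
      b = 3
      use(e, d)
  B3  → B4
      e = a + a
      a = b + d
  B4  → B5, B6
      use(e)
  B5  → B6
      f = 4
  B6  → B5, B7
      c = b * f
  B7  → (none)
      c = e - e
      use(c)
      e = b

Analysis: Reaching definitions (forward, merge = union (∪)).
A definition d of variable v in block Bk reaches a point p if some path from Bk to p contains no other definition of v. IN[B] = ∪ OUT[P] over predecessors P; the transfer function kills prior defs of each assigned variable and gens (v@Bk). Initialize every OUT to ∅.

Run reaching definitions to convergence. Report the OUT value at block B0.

Answer: {b@B0}

Trace:
Fixpoint table:
  B0:   IN={}   OUT={b@B0}
  B1:   IN={b@B0}   OUT={a@B1, b@B0, d@B1}
  B2:   IN={a@B1, b@B0, d@B1}   OUT={a@B1, b@B2, c@B2, d@B1}
  B3:   IN={a@B1, b@B0, b@B2, c@B2, d@B1}   OUT={a@B3, b@B0, b@B2, c@B2, d@B1, e@B3}
  B4:   IN={a@B1, a@B3, b@B0, b@B2, c@B2, d@B1, e@B3}   OUT={a@B1, a@B3, b@B0, b@B2, c@B2, d@B1, e@B3}
  B5:   IN={a@B1, a@B3, b@B0, b@B2, c@B2, c@B6, d@B1, e@B3, f@B5}   OUT={a@B1, a@B3, b@B0, b@B2, c@B2, c@B6, d@B1, e@B3, f@B5}
  B6:   IN={a@B1, a@B3, b@B0, b@B2, c@B2, c@B6, d@B1, e@B3, f@B5}   OUT={a@B1, a@B3, b@B0, b@B2, c@B6, d@B1, e@B3, f@B5}
  B7:   IN={a@B1, a@B3, b@B0, b@B2, c@B6, d@B1, e@B3, f@B5}   OUT={a@B1, a@B3, b@B0, b@B2, c@B7, d@B1, e@B7, f@B5}

B0 is the boundary node: IN[B0] = {}
Applying B0's transfer function to that IN value gives OUT[B0] (row B0 above).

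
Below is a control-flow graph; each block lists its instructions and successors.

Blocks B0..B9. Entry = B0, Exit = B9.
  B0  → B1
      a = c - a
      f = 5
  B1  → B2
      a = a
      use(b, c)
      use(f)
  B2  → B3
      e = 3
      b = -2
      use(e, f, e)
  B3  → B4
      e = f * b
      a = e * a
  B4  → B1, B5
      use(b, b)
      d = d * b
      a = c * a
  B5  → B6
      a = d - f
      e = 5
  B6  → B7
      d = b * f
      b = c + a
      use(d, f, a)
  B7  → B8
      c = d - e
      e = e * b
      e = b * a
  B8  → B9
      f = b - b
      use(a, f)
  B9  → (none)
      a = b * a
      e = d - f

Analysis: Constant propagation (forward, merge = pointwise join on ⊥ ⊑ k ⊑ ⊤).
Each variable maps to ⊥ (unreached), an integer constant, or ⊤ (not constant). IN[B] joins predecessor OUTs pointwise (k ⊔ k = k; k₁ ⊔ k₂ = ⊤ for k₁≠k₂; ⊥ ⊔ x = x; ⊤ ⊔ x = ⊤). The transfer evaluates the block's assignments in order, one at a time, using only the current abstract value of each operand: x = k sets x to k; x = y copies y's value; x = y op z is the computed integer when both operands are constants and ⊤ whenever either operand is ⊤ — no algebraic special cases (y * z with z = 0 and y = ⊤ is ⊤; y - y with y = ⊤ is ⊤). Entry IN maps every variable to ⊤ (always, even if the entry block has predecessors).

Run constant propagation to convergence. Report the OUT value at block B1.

Fixpoint table:
  B0:  IN=(all ⊤)  OUT={f:5; rest ⊤}
  B1:  IN={f:5; rest ⊤}  OUT={f:5; rest ⊤}
  B2:  IN={f:5; rest ⊤}  OUT={b:-2, e:3, f:5; rest ⊤}
  B3:  IN={b:-2, e:3, f:5; rest ⊤}  OUT={b:-2, e:-10, f:5; rest ⊤}
  B4:  IN={b:-2, e:-10, f:5; rest ⊤}  OUT={b:-2, e:-10, f:5; rest ⊤}
  B5:  IN={b:-2, e:-10, f:5; rest ⊤}  OUT={b:-2, e:5, f:5; rest ⊤}
  B6:  IN={b:-2, e:5, f:5; rest ⊤}  OUT={d:-10, e:5, f:5; rest ⊤}
  B7:  IN={d:-10, e:5, f:5; rest ⊤}  OUT={c:-15, d:-10, f:5; rest ⊤}
  B8:  IN={c:-15, d:-10, f:5; rest ⊤}  OUT={c:-15, d:-10; rest ⊤}
  B9:  IN={c:-15, d:-10; rest ⊤}  OUT={c:-15, d:-10; rest ⊤}

Merge at B1: IN[B1] = OUT[B0] ⊔ OUT[B4] = {a: ⊤, b: ⊤, c: ⊤, d: ⊤, e: ⊤, f: 5}
Applying B1's transfer function to that IN value gives OUT[B1] (row B1 above).

Answer: {a: ⊤, b: ⊤, c: ⊤, d: ⊤, e: ⊤, f: 5}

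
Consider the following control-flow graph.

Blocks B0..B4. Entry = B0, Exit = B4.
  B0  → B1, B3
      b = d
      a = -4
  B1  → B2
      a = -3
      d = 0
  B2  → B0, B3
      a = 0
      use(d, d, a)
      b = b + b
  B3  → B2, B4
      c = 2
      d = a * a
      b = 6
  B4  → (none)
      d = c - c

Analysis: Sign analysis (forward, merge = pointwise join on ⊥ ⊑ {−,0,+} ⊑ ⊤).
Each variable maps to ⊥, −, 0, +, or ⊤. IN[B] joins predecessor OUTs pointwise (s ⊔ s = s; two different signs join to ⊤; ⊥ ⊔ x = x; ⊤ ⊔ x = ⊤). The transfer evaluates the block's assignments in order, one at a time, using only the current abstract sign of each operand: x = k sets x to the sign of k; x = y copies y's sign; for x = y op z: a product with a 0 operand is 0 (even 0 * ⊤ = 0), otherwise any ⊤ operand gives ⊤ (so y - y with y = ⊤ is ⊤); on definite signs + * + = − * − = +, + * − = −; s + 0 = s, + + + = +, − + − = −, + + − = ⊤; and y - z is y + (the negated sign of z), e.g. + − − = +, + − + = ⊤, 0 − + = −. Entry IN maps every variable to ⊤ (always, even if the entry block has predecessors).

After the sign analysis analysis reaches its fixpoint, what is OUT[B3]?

Answer: {a: ⊤, b: +, c: +, d: ⊤, e: ⊤, f: ⊤}

Working:
Fixpoint table:
  B0:  IN=(all ⊤)  OUT={a:-; rest ⊤}
  B1:  IN={a:-; rest ⊤}  OUT={a:-, d:0; rest ⊤}
  B2:  IN=(all ⊤)  OUT={a:0; rest ⊤}
  B3:  IN=(all ⊤)  OUT={b:+, c:+; rest ⊤}
  B4:  IN={b:+, c:+; rest ⊤}  OUT={b:+, c:+; rest ⊤}

Merge at B3: IN[B3] = OUT[B0] ⊔ OUT[B2] = {a: ⊤, b: ⊤, c: ⊤, d: ⊤, e: ⊤, f: ⊤}
Applying B3's transfer function to that IN value gives OUT[B3] (row B3 above).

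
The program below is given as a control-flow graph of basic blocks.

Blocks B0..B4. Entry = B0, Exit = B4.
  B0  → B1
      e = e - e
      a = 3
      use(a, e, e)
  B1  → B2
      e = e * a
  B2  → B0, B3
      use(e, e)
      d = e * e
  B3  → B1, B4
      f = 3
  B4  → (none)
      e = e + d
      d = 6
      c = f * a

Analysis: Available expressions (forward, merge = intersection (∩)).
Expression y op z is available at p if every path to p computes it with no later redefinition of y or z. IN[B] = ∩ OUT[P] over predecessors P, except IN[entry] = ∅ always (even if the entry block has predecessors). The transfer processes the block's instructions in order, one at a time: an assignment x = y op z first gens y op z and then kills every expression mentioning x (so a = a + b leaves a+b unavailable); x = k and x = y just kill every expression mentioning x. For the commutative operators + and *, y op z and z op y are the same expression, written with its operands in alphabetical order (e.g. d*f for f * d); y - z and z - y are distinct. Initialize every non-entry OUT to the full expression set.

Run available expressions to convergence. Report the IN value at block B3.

Answer: {e*e}

Trace:
Per-block solution:
  B0: | IN={} | OUT={}
  B1: | IN={} | OUT={}
  B2: | IN={} | OUT={e*e}
  B3: | IN={e*e} | OUT={e*e}
  B4: | IN={e*e} | OUT={a*f}

Merge at B3: IN[B3] = OUT[B2] = {e*e}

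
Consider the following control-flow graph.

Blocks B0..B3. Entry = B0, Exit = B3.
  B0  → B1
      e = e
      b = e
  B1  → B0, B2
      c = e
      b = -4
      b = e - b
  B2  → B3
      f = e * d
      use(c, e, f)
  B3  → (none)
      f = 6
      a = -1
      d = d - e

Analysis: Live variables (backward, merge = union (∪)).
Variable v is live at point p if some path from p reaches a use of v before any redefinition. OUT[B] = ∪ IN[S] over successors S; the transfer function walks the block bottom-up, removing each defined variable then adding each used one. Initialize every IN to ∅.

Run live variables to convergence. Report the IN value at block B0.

Answer: {d, e}

Working:
Fixpoint table:
  B0:   IN={d, e}   OUT={d, e}
  B1:   IN={d, e}   OUT={c, d, e}
  B2:   IN={c, d, e}   OUT={d, e}
  B3:   IN={d, e}   OUT={}

Merge at B0: OUT[B0] = IN[B1] = {d, e}
Applying B0's transfer function to that OUT value gives IN[B0] (row B0 above).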